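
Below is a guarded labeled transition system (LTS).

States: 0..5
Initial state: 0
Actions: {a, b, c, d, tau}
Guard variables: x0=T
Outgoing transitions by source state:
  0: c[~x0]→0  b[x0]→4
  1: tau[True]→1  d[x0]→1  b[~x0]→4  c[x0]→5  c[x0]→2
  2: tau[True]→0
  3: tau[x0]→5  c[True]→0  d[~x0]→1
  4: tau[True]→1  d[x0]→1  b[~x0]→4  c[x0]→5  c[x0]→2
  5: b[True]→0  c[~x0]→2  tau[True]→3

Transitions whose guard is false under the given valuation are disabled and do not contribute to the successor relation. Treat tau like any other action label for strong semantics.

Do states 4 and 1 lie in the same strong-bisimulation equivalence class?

Refine partition for ~:
  P[0] = {{0,1,2,3,4,5}}
  P[1] = {{0},{1,4},{2},{3},{5}}
5 equivalence class(es) (converged in 2)
4∈{1,4}, 1∈{1,4}

Answer: BISIMILAR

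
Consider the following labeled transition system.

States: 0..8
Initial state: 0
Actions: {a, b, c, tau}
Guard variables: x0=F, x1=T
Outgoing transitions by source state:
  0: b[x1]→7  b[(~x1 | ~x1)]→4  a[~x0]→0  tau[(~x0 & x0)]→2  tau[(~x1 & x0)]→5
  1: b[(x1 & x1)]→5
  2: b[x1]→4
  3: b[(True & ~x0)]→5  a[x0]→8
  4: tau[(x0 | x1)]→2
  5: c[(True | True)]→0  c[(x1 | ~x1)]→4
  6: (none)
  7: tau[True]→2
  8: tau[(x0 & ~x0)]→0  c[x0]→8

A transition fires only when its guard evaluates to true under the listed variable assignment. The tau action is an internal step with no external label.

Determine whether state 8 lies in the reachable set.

9 transition(s) survive guard evaluation.
L0 = {0}
L1 = {7}  now seen {0,7}
L2 = {2}  now seen {0,2,7}
L3 = {4}  now seen {0,2,4,7}
Reachable = {0,2,4,7}

Answer: UNREACHABLE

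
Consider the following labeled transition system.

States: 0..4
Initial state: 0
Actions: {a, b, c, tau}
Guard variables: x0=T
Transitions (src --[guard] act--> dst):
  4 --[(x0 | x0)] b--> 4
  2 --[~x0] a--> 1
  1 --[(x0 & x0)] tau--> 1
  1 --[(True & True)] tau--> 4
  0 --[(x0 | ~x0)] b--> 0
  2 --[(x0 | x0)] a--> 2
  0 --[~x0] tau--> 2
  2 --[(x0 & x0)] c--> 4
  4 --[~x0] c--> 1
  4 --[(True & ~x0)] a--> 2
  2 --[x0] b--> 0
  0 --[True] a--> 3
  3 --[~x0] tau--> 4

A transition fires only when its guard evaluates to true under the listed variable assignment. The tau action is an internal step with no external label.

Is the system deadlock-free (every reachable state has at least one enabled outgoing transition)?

Answer: DEADLOCK at state 3

Trace:
Reachable = {0,3}
  0: a→3  b→0  [2 out]
  3: ∅  [STUCK]
trace reaching 3: a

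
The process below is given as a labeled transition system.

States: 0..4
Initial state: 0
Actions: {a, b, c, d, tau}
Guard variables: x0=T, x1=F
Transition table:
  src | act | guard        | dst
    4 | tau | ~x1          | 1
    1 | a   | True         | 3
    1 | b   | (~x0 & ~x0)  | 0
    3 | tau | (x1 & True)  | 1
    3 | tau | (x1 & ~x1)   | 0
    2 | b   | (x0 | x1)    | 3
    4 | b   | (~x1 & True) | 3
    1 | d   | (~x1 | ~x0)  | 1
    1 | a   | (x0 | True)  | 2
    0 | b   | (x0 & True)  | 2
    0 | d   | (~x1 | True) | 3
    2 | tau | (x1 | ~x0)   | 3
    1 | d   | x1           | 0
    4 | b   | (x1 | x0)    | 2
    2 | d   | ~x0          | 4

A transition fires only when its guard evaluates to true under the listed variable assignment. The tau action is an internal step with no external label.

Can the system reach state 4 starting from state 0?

Answer: UNREACHABLE

Working:
Guard filter leaves 9 enabled edge(s).
Layer 0: {0}
Layer 1: {2,3}  total {0,2,3}
R = {0,2,3}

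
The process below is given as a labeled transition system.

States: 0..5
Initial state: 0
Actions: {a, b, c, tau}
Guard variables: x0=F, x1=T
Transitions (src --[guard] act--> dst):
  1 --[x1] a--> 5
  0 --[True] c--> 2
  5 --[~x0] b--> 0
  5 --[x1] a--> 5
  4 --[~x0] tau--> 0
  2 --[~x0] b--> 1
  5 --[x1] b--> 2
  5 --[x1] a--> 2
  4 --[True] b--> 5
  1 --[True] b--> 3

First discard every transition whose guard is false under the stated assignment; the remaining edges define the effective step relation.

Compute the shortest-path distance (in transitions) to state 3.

Breadth-first toward 3:
  L0 = {0}
  L1 = {2}
  L2 = {1}
  L3 = {3,5}
depth(3)=3, e.g. c·b·b

Answer: 3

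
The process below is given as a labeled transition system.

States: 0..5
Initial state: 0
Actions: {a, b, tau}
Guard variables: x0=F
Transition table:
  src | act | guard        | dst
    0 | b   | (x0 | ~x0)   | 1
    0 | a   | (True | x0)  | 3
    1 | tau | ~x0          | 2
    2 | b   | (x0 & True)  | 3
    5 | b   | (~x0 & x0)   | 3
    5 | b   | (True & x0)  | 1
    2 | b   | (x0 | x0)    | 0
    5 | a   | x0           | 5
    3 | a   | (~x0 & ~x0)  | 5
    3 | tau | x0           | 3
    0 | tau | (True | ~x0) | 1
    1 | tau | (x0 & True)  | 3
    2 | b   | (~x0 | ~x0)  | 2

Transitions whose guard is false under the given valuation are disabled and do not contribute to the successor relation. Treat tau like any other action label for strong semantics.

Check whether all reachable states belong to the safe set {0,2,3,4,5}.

Answer: INVARIANT VIOLATED at state 1

Analysis:
Allowed set {0,2,3,4,5}
R = {0,1,2,3,5}
  0: safe
  1: VIOLATES
  2: safe
  3: safe
  5: safe
witness against invariant: b → 1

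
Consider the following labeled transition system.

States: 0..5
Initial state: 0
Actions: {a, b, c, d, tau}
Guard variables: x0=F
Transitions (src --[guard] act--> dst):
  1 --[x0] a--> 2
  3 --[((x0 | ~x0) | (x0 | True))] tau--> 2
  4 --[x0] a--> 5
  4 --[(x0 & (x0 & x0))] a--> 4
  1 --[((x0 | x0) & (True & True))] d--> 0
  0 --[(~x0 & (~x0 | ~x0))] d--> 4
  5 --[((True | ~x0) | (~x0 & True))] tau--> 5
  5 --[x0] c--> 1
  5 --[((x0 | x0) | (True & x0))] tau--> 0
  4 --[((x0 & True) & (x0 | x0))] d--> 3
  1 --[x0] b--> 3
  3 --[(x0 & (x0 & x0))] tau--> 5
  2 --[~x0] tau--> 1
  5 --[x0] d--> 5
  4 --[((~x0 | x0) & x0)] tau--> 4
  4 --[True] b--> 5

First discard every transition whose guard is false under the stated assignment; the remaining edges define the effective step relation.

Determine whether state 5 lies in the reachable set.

Answer: REACHABLE

Working:
Guard filter leaves 5 enabled edge(s).
Layer 0: {0}
Layer 1: {4}  now seen {0,4}
Layer 2: {5}  now seen {0,4,5}
Reach set: {0,4,5}
Path to 5: d·b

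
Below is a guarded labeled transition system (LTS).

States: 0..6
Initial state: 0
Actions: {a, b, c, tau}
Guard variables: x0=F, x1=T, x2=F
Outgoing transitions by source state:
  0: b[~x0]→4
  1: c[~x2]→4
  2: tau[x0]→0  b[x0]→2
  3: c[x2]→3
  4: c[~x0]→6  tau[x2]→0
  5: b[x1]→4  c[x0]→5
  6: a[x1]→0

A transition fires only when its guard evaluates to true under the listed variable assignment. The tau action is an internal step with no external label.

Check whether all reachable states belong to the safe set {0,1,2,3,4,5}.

Allowed set {0,1,2,3,4,5}
Reachable = {0,4,6}
  0: ok
  4: ok
  6: ✗ unsafe
reach 6 via b·c — violates

Answer: INVARIANT VIOLATED at state 6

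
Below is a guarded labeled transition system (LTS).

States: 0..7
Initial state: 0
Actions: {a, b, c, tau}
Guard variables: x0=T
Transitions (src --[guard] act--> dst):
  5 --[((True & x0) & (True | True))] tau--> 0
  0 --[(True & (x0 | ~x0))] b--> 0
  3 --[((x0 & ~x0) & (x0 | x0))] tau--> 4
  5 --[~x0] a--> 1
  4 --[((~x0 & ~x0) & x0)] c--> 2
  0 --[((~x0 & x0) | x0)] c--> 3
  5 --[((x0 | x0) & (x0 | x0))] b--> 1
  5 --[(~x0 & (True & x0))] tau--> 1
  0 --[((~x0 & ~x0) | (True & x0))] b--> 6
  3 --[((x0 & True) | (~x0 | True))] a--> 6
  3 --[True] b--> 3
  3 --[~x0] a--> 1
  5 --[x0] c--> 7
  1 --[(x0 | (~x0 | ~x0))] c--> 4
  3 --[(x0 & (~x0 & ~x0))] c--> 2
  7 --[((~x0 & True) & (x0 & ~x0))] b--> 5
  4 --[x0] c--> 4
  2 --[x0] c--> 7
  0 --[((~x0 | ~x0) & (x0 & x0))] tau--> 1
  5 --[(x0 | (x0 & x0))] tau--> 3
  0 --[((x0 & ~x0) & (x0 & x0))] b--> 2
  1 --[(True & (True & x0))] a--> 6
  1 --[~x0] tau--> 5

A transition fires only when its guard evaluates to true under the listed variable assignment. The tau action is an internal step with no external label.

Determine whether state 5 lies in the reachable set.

Guard filter leaves 13 enabled edge(s).
L0 = {0}
L1 = {3,6}  total {0,3,6}
Reach set: {0,3,6}

Answer: UNREACHABLE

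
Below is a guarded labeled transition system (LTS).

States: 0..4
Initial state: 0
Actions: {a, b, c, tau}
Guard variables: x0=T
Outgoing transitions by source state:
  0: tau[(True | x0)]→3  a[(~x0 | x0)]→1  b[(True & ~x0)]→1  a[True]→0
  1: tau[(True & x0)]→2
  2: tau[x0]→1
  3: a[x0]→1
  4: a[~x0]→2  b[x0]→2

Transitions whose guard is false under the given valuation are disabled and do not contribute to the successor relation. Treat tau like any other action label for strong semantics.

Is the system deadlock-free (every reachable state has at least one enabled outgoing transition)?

Answer: DEADLOCK-FREE

Analysis:
R = {0,1,2,3}
  0: a→0  a→1  tau→3  [3 out]
  1: tau→2  [1 out]
  2: tau→1  [1 out]
  3: a→1  [1 out]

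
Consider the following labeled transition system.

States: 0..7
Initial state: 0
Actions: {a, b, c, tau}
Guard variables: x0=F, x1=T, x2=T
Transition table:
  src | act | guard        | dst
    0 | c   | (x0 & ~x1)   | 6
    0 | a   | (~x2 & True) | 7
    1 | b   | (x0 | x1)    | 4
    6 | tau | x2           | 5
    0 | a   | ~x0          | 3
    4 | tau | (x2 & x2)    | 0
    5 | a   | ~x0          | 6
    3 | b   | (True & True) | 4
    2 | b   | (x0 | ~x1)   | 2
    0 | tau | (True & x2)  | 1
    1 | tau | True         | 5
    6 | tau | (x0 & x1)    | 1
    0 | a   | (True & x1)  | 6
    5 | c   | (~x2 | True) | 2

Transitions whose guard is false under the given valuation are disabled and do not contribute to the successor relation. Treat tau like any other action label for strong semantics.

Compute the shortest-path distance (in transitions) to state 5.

Breadth-first toward 5:
  depth 0: {0}
  depth 1: {1,3,6}
  depth 2: {4,5}
first hit 5 at d=2 via a·tau

Answer: 2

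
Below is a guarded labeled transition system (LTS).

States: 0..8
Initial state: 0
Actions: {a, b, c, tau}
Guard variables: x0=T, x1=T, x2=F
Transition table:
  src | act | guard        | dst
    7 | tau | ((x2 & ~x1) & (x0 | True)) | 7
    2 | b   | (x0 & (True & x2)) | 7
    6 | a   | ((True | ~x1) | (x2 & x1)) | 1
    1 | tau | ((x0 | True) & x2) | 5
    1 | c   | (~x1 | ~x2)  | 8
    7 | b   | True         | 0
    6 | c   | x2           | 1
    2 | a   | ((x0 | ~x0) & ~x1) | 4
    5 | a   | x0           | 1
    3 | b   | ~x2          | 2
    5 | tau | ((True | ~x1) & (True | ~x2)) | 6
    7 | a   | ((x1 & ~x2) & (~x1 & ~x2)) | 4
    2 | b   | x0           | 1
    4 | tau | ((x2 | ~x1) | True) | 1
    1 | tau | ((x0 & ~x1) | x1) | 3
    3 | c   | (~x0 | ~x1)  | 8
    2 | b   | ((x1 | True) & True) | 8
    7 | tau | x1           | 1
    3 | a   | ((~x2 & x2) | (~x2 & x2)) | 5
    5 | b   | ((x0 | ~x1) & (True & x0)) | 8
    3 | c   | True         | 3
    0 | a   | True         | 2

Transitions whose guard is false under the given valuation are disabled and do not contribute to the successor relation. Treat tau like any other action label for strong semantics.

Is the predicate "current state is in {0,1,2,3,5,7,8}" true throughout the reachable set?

Safe = {0,1,2,3,5,7,8}
R = {0,1,2,3,8}
  0: ok
  1: ok
  2: ok
  3: ok
  8: ok

Answer: INVARIANT HOLDS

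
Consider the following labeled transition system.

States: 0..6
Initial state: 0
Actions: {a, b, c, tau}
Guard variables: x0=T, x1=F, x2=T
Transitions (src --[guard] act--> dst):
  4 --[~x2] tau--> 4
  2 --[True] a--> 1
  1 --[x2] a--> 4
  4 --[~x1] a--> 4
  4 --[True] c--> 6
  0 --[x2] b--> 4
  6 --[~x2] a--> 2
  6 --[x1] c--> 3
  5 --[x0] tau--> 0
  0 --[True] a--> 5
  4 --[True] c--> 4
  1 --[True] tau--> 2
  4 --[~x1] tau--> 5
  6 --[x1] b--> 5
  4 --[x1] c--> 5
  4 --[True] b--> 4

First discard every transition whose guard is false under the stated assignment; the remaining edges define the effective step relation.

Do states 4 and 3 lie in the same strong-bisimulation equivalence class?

Compute ~ classes (split until stable):
  P[0] = {{0,1,2,3,4,5,6}}
  P[1] = {{0},{1},{2},{3,6},{4},{5}}
6 equivalence class(es) (converged in 2)
class of 4: {4}; class of 3: {3,6}

Answer: NOT BISIMILAR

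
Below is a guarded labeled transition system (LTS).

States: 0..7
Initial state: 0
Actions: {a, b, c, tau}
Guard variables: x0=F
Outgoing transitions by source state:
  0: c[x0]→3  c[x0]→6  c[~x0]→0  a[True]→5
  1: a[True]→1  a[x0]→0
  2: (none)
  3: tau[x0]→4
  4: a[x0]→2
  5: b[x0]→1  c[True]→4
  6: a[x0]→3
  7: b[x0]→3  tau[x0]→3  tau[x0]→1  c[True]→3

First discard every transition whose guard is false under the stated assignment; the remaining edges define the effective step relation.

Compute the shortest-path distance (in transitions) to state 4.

BFS to 4:
  L0 = {0}
  L1 = {5}
  L2 = {4}
4 enters at depth 2; path a·c

Answer: 2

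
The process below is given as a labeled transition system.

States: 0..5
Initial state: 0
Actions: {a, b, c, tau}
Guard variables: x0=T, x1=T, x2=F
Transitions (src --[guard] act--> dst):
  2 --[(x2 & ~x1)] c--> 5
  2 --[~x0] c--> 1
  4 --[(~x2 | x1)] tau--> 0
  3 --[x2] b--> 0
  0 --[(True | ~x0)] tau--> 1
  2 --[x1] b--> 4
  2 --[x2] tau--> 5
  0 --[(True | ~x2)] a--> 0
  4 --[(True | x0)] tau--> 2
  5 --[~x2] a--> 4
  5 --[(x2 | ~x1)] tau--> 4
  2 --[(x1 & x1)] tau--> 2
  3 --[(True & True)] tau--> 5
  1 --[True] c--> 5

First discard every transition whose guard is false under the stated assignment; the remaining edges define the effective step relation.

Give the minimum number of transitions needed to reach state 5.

Breadth-first toward 5:
  L0 = {0}
  L1 = {1}
  L2 = {5}
depth(5)=2, e.g. tau·c

Answer: 2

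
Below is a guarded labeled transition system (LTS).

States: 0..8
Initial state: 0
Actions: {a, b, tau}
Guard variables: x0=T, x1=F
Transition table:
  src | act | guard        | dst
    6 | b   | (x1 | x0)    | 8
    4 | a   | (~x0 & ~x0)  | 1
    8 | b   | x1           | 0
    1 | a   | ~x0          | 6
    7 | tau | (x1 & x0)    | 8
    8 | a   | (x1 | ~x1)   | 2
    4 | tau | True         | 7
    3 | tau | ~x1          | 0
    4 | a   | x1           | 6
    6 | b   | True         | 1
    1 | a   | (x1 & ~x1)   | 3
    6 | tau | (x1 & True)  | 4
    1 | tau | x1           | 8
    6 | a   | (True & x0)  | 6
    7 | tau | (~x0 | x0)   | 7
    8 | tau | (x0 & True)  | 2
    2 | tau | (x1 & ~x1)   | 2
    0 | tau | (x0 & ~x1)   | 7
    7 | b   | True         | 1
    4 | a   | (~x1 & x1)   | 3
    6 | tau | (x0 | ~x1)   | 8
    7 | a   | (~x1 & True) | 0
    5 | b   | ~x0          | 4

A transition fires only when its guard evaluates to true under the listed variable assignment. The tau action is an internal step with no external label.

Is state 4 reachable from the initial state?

After dropping false guards: 12 live edges.
Layer 0: {0}
Layer 1: {7}  total {0,7}
Layer 2: {1}  total {0,1,7}
R = {0,1,7}

Answer: UNREACHABLE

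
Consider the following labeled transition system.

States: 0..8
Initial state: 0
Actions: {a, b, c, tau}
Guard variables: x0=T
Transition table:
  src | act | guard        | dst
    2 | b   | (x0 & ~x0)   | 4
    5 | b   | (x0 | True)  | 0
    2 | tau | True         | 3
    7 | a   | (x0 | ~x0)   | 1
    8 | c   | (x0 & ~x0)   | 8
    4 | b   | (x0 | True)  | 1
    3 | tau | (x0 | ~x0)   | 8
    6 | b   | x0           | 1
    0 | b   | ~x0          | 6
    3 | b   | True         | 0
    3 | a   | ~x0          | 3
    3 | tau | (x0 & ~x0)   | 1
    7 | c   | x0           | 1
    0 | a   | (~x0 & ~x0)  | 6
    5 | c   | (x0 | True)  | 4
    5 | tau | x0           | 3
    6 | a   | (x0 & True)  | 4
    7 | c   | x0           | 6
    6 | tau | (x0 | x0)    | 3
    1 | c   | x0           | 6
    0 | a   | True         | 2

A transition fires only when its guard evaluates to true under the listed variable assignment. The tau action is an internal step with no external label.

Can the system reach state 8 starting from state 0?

Answer: REACHABLE

Analysis:
15 transition(s) survive guard evaluation.
Layer 0: {0}
Layer 1: {2}  now seen {0,2}
Layer 2: {3}  now seen {0,2,3}
Layer 3: {8}  now seen {0,2,3,8}
Reach set: {0,2,3,8}
Path to 8: a·tau·tau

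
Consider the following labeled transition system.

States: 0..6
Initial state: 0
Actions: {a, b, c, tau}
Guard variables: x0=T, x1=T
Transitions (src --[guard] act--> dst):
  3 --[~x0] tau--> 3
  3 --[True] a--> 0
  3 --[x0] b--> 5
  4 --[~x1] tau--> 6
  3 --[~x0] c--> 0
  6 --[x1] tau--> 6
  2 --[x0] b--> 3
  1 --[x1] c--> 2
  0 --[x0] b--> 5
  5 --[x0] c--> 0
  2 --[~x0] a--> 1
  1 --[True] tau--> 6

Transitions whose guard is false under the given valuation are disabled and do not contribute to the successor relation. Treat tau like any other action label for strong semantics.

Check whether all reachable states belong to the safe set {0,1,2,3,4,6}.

Answer: INVARIANT VIOLATED at state 5

Analysis:
Allowed set {0,1,2,3,4,6}
Reach set: {0,5}
  0: ✓
  5: outside
counterexample path to 5: b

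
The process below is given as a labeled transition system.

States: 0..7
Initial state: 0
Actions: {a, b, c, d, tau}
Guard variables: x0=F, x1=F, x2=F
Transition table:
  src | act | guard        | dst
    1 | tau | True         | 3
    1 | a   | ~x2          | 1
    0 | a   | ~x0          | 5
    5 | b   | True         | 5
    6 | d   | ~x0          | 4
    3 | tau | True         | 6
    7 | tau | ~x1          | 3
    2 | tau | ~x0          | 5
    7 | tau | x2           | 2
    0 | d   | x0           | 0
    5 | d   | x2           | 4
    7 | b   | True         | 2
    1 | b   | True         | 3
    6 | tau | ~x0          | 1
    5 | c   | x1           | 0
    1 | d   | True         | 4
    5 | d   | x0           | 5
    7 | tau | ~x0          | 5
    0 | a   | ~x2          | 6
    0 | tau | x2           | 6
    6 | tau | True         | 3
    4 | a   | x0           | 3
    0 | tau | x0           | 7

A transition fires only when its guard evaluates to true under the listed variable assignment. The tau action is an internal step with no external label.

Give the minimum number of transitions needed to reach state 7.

BFS to 7:
  Layer 0: {0}
  Layer 1: {5,6}
  Layer 2: {1,3,4}
7 never appears.

Answer: UNREACHABLE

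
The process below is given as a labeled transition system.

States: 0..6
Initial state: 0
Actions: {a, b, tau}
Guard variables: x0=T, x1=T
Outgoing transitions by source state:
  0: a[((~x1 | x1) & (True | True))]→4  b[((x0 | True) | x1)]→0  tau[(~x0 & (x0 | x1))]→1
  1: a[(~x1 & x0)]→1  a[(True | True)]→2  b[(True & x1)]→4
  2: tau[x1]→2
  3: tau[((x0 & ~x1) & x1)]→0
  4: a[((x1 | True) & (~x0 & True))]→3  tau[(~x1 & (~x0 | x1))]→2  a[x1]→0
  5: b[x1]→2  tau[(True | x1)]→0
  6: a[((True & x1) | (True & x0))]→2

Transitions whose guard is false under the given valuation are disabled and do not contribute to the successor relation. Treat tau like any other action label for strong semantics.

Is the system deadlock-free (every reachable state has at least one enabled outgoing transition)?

R = {0,4}
  0: a→4  b→0  [2 exit(s)]
  4: a→0  [1 exit(s)]

Answer: DEADLOCK-FREE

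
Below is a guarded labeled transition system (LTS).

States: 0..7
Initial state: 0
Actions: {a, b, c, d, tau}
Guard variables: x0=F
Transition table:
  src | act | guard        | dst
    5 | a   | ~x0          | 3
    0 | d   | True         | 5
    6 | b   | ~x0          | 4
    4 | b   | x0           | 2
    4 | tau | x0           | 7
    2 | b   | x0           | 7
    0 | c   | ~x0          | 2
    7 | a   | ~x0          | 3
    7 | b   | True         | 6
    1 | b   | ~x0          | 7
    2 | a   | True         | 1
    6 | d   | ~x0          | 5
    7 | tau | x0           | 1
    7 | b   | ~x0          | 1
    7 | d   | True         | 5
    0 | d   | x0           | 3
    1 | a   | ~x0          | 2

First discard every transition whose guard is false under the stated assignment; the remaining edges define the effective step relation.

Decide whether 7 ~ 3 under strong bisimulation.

Answer: NOT BISIMILAR

Analysis:
Bisimulation quotient by refinement:
  round 0: {{0,1,2,3,4,5,6,7}}
  round 1: {{0},{1},{2,5},{3,4},{6},{7}}
  round 2: {{0},{1},{2},{3,4},{5},{6},{7}}
7 equivalence class(es) (converged in 3)
class of 7: {7}; class of 3: {3,4}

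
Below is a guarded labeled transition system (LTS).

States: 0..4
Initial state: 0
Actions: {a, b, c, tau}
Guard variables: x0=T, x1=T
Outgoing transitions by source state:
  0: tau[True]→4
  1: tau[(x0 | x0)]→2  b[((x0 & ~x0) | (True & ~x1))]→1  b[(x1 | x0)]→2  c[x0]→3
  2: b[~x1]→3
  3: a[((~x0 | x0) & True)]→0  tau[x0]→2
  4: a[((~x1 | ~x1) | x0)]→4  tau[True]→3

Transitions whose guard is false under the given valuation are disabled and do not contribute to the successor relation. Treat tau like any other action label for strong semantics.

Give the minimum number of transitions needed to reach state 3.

Breadth-first toward 3:
  L0 = {0}
  L1 = {4}
  L2 = {3}
depth(3)=2, e.g. tau·tau

Answer: 2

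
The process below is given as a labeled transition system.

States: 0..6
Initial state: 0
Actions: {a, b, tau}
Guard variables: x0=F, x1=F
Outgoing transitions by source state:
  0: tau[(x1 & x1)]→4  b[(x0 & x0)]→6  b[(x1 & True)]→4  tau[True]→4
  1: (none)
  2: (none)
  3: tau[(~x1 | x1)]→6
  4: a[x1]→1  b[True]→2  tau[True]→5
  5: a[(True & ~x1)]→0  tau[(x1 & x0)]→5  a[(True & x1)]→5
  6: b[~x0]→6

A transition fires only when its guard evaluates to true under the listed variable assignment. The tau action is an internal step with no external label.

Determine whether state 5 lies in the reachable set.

Answer: REACHABLE

Trace:
6 transition(s) survive guard evaluation.
L0 = {0}
L1 = {4}  total {0,4}
L2 = {2,5}  total {0,2,4,5}
R = {0,2,4,5}
witness 5: tau·tau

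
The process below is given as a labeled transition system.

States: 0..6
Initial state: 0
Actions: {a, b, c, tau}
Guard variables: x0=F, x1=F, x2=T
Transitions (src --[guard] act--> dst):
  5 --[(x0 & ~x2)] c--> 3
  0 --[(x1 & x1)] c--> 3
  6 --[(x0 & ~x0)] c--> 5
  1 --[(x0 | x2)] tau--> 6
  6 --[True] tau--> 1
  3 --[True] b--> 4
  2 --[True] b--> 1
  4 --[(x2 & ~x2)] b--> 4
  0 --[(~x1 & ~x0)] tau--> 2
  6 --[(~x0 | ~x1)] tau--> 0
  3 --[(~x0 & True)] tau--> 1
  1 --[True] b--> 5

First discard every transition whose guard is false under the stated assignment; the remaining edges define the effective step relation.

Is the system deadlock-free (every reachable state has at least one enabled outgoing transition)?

Reachable = {0,1,2,5,6}
  0: tau→2  [1 exit(s)]
  1: b→5  tau→6  [2 exit(s)]
  2: b→1  [1 exit(s)]
  5: ∅  [STUCK]
  6: tau→0  tau→1  [2 exit(s)]
trace reaching 5: tau·b·b

Answer: DEADLOCK at state 5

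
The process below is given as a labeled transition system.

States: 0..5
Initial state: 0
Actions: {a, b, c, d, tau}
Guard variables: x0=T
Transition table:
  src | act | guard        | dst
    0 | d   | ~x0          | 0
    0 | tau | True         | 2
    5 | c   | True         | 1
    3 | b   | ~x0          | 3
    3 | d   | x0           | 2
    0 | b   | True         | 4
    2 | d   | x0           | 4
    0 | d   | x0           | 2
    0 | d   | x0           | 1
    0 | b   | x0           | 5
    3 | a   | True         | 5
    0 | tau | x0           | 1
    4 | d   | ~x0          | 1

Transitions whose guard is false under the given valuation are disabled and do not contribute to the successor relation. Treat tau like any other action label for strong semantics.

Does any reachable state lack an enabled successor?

Answer: DEADLOCK at state 1

Trace:
R = {0,1,2,4,5}
  0: b→4  b→5  d→1  d→2  tau→1  tau→2  [6 out]
  1: ∅  [deadlock]
  2: d→4  [1 out]
  4: ∅  [deadlock]
  5: c→1  [1 out]
witness 1: tau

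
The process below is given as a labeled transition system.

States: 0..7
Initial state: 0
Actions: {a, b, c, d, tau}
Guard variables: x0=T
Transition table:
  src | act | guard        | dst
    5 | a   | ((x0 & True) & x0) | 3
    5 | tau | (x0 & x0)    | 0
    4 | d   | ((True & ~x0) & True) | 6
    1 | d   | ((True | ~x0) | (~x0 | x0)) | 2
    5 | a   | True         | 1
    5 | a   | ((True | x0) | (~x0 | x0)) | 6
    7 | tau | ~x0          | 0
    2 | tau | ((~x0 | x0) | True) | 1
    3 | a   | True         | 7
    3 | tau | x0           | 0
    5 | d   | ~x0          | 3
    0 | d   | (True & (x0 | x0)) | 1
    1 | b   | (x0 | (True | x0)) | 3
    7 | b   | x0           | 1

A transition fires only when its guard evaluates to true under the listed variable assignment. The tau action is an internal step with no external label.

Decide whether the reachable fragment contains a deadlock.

Answer: DEADLOCK-FREE

Trace:
R = {0,1,2,3,7}
  0: d→1  [1 exit(s)]
  1: b→3  d→2  [2 exit(s)]
  2: tau→1  [1 exit(s)]
  3: a→7  tau→0  [2 exit(s)]
  7: b→1  [1 exit(s)]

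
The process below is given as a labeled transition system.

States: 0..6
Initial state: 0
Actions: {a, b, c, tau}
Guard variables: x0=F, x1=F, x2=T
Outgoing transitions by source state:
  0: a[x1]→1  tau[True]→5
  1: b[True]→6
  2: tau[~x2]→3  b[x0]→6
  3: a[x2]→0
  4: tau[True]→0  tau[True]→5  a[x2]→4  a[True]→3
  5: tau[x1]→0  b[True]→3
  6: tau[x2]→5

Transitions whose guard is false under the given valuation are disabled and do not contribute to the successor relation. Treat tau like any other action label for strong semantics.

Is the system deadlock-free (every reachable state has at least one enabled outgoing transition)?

Reach set: {0,3,5}
  0: tau→5  [1 out]
  3: a→0  [1 out]
  5: b→3  [1 out]

Answer: DEADLOCK-FREE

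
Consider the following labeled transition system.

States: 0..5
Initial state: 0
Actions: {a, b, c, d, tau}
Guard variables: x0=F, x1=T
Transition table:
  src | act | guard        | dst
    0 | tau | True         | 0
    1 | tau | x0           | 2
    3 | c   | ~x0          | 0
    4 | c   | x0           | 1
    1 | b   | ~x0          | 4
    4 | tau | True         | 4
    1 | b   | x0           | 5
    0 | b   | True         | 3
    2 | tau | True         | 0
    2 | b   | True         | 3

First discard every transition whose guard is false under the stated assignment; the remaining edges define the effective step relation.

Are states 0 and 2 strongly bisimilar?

Answer: BISIMILAR

Working:
Compute ~ classes (split until stable):
  P[0] = {{0,1,2,3,4,5}}
  P[1] = {{0,2},{1},{3},{4},{5}}
5 equivalence class(es) (converged in 2)
0∈{0,2}, 2∈{0,2}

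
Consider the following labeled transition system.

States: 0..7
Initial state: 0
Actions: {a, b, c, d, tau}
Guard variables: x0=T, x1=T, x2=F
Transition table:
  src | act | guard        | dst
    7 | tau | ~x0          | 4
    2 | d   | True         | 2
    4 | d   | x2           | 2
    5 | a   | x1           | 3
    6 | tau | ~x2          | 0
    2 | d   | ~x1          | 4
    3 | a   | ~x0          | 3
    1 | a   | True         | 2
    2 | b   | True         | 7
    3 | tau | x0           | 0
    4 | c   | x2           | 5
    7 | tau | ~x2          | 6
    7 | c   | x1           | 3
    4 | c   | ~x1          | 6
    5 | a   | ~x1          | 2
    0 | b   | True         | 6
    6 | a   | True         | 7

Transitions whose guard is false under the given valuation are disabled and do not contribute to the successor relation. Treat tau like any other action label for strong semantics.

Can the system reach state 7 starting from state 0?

10 transition(s) survive guard evaluation.
Layer 0: {0}
Layer 1: {6}  now seen {0,6}
Layer 2: {7}  now seen {0,6,7}
Layer 3: {3}  now seen {0,3,6,7}
Reach set: {0,3,6,7}
Path to 7: b·a

Answer: REACHABLE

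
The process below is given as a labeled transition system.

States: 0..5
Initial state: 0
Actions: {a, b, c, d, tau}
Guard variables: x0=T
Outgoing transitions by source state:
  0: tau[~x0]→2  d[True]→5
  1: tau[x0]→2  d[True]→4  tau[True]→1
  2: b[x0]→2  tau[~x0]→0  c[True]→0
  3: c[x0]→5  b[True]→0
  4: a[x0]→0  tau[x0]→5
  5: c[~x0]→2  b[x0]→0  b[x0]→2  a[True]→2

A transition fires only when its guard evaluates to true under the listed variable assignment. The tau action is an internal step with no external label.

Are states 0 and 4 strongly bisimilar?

Bisimulation quotient by refinement:
  round 0: {{0,1,2,3,4,5}}
  round 1: {{0},{1},{2,3},{4},{5}}
  round 2: {{0},{1},{2},{3},{4},{5}}
6 equivalence class(es) (converged in 3)
class of 0: {0}; class of 4: {4}

Answer: NOT BISIMILAR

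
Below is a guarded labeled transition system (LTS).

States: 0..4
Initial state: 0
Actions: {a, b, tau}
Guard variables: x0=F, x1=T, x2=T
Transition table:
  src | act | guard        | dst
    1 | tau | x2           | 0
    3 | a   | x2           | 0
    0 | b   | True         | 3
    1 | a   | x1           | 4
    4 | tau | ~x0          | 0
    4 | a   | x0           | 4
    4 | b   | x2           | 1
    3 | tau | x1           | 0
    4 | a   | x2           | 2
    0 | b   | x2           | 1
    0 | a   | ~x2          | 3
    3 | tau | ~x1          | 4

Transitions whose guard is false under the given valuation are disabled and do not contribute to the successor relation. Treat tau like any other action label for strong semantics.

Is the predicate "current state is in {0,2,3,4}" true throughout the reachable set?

Answer: INVARIANT VIOLATED at state 1

Working:
Inv-set: {0,2,3,4}
R = {0,1,2,3,4}
  0: ok
  1: ✗ unsafe
  2: ok
  3: ok
  4: ok
counterexample path to 1: b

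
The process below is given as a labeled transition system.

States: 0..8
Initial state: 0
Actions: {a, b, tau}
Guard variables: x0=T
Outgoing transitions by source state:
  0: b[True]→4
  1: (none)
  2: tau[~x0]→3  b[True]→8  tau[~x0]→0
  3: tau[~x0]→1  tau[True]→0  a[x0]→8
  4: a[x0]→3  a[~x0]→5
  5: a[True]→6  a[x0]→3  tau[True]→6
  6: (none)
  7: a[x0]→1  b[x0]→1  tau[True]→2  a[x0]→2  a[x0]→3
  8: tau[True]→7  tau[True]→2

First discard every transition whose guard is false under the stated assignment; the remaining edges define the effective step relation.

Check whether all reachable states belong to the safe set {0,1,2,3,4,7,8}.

Inv-set: {0,1,2,3,4,7,8}
Reachable = {0,1,2,3,4,7,8}
  0: ok
  1: ok
  2: ok
  3: ok
  4: ok
  7: ok
  8: ok

Answer: INVARIANT HOLDS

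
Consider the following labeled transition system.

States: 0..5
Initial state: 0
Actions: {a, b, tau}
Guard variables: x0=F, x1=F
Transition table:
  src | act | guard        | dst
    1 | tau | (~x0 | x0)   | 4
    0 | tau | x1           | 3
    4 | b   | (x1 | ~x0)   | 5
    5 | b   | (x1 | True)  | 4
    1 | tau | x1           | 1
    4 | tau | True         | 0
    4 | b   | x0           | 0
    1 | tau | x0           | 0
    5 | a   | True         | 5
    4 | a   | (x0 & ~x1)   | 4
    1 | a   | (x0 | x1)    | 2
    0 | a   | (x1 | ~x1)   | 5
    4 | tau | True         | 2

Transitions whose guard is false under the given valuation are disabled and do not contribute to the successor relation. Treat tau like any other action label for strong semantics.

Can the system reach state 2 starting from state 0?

Guard filter leaves 7 enabled edge(s).
depth 0: {0}
depth 1: {5}  total {0,5}
depth 2: {4}  total {0,4,5}
depth 3: {2}  total {0,2,4,5}
Reach set: {0,2,4,5}
trace reaching 2: a·b·tau

Answer: REACHABLE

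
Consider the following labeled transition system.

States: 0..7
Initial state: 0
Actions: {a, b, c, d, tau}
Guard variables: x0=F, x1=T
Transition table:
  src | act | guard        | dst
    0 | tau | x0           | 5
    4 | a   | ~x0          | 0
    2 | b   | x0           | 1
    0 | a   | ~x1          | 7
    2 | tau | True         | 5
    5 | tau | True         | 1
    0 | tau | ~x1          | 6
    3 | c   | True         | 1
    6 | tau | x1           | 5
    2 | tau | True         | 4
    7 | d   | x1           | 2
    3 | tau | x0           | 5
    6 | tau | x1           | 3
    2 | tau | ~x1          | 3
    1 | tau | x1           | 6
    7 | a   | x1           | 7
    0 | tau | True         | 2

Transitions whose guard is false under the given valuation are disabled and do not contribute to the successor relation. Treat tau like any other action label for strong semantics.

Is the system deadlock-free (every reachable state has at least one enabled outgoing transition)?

Reach set: {0,1,2,3,4,5,6}
  0: tau→2  [deg 1]
  1: tau→6  [deg 1]
  2: tau→4  tau→5  [deg 2]
  3: c→1  [deg 1]
  4: a→0  [deg 1]
  5: tau→1  [deg 1]
  6: tau→3  tau→5  [deg 2]

Answer: DEADLOCK-FREE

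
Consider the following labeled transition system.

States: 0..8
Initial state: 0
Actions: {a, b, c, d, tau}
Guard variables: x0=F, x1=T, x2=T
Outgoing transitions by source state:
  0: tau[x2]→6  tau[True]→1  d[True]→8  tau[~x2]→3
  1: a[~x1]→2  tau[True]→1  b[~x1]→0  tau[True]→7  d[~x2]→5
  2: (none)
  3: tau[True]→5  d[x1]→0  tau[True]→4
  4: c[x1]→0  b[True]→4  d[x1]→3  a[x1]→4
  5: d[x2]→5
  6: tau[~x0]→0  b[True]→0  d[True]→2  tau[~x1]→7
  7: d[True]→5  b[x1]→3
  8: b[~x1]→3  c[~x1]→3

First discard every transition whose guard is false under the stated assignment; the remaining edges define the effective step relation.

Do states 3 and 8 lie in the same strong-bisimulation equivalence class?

Answer: NOT BISIMILAR

Trace:
Compute ~ classes (split until stable):
  round 0: {{0,1,2,3,4,5,6,7,8}}
  round 1: {{0,3},{1},{2,8},{4},{5},{6},{7}}
  round 2: {{0},{1},{2,8},{3},{4},{5},{6},{7}}
stable after 3 split(s): 8 block(s)
3∈{3}, 8∈{2,8}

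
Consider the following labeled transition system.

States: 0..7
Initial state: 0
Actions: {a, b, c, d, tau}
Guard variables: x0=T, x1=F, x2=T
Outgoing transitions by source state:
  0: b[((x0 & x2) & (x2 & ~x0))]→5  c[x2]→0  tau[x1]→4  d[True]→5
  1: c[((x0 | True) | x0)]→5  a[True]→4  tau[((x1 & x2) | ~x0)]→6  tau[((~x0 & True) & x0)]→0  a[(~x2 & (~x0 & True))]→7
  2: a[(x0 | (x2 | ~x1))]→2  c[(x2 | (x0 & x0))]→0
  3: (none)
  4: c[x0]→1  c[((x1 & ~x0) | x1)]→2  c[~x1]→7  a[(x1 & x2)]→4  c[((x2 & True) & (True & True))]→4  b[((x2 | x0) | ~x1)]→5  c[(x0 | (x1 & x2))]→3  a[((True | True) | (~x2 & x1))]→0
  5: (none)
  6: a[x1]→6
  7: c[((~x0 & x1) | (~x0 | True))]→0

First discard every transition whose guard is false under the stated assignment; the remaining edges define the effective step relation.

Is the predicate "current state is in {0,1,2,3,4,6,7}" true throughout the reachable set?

Answer: INVARIANT VIOLATED at state 5

Working:
Allowed set {0,1,2,3,4,6,7}
R = {0,5}
  0: safe
  5: outside
reach 5 via d — violates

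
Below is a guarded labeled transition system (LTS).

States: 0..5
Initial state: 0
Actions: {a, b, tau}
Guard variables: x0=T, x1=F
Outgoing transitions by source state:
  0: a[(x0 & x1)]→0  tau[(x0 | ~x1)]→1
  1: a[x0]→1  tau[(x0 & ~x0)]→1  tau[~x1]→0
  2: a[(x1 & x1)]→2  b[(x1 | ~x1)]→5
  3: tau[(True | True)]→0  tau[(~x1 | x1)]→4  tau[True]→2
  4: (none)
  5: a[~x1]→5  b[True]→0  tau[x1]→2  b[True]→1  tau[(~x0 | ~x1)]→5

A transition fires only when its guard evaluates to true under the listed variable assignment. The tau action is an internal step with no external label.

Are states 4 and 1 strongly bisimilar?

Answer: NOT BISIMILAR

Trace:
Bisimulation quotient by refinement:
  π0 = {{0,1,2,3,4,5}}
  π1 = {{0,3},{1},{2},{4},{5}}
  π2 = {{0},{1},{2},{3},{4},{5}}
6 equivalence class(es) (converged in 3)
class of 4: {4}; class of 1: {1}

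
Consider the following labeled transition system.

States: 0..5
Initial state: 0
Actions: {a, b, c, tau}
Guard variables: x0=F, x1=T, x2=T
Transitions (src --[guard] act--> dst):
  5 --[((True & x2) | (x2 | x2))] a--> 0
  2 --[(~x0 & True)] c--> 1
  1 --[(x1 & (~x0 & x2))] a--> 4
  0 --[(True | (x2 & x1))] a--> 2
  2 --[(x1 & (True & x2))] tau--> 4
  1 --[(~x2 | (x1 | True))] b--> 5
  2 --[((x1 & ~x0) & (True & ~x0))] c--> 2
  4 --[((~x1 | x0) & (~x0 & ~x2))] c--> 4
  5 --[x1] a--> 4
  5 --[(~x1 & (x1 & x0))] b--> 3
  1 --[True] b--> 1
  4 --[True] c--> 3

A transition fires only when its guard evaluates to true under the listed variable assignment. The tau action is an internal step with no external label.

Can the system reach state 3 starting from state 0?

Guard filter leaves 10 enabled edge(s).
Layer 0: {0}
Layer 1: {2}  total {0,2}
Layer 2: {1,4}  total {0,1,2,4}
Layer 3: {3,5}  total {0,1,2,3,4,5}
Reachable = {0,1,2,3,4,5}
witness 3: a·tau·c

Answer: REACHABLE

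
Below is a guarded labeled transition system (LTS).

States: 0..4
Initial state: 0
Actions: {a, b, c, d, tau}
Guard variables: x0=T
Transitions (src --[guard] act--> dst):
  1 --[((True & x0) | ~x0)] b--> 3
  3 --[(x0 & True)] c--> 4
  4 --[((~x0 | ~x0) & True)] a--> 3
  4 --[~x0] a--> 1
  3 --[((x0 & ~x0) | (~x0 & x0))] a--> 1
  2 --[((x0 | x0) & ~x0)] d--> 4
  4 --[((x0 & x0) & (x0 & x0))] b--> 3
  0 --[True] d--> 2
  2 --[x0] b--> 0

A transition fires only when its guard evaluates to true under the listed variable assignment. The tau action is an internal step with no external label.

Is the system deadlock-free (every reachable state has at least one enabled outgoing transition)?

R = {0,2}
  0: d→2  [1 out]
  2: b→0  [1 out]

Answer: DEADLOCK-FREE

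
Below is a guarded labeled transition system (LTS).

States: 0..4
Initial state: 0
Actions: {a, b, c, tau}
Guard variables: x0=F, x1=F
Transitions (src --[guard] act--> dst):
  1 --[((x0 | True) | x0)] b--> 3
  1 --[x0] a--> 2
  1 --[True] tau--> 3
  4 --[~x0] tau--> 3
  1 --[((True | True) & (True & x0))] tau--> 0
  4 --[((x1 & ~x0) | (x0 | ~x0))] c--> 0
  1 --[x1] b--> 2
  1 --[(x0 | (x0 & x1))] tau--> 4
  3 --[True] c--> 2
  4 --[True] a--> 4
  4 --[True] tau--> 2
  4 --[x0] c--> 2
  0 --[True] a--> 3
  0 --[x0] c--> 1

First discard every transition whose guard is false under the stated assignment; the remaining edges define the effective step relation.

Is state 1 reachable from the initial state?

8 transition(s) survive guard evaluation.
depth 0: {0}
depth 1: {3}  now seen {0,3}
depth 2: {2}  now seen {0,2,3}
Reachable = {0,2,3}

Answer: UNREACHABLE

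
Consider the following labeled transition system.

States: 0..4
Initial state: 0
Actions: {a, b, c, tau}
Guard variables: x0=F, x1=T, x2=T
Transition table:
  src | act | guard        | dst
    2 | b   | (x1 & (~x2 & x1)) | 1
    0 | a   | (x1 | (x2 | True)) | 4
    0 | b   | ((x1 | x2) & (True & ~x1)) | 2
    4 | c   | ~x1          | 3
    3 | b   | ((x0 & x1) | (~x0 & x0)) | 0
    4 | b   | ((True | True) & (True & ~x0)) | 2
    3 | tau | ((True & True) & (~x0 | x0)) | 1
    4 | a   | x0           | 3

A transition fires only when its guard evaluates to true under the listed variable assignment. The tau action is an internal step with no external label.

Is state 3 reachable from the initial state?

Answer: UNREACHABLE

Working:
3 transition(s) survive guard evaluation.
Layer 0: {0}
Layer 1: {4}  now seen {0,4}
Layer 2: {2}  now seen {0,2,4}
Reachable = {0,2,4}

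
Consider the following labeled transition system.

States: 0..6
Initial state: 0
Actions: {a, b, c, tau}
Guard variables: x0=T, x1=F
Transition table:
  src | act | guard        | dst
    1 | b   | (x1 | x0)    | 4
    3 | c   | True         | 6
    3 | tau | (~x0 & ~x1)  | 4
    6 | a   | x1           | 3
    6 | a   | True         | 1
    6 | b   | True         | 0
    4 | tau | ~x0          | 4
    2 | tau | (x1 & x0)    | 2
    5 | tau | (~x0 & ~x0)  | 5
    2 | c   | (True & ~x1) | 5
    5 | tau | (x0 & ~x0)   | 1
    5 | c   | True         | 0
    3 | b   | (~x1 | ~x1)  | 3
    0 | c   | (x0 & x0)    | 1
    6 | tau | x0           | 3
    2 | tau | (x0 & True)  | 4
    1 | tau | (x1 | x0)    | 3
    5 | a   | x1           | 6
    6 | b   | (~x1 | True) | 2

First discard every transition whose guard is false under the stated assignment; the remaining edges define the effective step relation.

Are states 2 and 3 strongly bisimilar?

Answer: NOT BISIMILAR

Analysis:
Compute ~ classes (split until stable):
  P[0] = {{0,1,2,3,4,5,6}}
  P[1] = {{0,5},{1},{2},{3},{4},{6}}
  P[2] = {{0},{1},{2},{3},{4},{5},{6}}
Fixed point at round 3; 7 class(es).
class of 2: {2}; class of 3: {3}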